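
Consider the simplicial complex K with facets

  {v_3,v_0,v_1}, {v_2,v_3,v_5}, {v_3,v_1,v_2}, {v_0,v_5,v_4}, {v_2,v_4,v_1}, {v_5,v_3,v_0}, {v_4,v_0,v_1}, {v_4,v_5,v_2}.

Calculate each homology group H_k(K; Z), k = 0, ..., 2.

H_0 = Z,  H_1 = 0,  H_2 = Z.

Take the total order v_0 < v_1 < v_2 < v_3 < v_4 < v_5 on the vertex set. Then K (dimension 2) consists of the simplices:

  0-simplices (6): [v_0], [v_1], [v_2], [v_3], [v_4], [v_5]
  1-simplices (12): [v_0,v_1], [v_0,v_3], [v_0,v_4], [v_0,v_5], [v_1,v_2], [v_1,v_3], [v_1,v_4], [v_2,v_3], [v_2,v_4], [v_2,v_5], [v_3,v_5], [v_4,v_5]
  2-simplices (8): [v_0,v_1,v_3], [v_0,v_1,v_4], [v_0,v_3,v_5], [v_0,v_4,v_5], [v_1,v_2,v_3], [v_1,v_2,v_4], [v_2,v_3,v_5], [v_2,v_4,v_5]

giving chain groups C_0 ≅ Z^6, C_1 ≅ Z^12, C_2 ≅ Z^8.

∂_1: C_1 → C_0 is given by ∂[p,q] = [q] − [p]. For instance
  ∂[v_3,v_5] = [v_5] − [v_3].
As a 6×12 matrix over Z this has rank 5, with invariant factors (1,1,1,1,1).

∂_2: C_2 → C_1 sends each 2-simplex [p,q,r] to [q,r] − [p,r] + [p,q]. For instance
  ∂[v_0,v_1,v_3] = [v_1,v_3] − [v_0,v_3] + [v_0,v_1],
  ∂[v_0,v_3,v_5] = [v_3,v_5] − [v_0,v_5] + [v_0,v_3].
This gives a 12×8 integer matrix of rank 7; reducing to Smith normal form yields diagonal entries (1,1,1,1,1,1,1).

Now H_k = ker ∂_k / im ∂_{k+1}, so:

  H_0: rank C_0 − rank ∂_1 = 6 − 5 = 1, and the invariant factors of ∂_1 are all 1, so H_0 ≅ Z.
  H_1: rank ker ∂_1 − rank ∂_2 = (12 − 5) − 7 = 0, and the invariant factors of ∂_2 are all 1, so H_1 ≅ 0.
  H_2: rank ker ∂_2 − rank ∂_3 = (8 − 7) − 0 = 1, and there is no ∂_3, so H_2 ≅ Z.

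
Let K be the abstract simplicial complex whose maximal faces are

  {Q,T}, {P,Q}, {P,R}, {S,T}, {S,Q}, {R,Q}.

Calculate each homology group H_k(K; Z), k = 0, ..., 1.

H_0 ≅ Z,  H_1 ≅ Z^2.

Take the total order P < Q < R < S < T on the vertex set. Then K (dimension 1) consists of the simplices:

  0-simplices (5): P, Q, R, S, T
  1-simplices (6): PQ, PR, QR, QS, QT, ST

Hence C_0 ≅ Z^5, C_1 ≅ Z^6.

Boundary ∂_1: C_1 → C_0 is given by ∂[p,q] = [q] − [p].
The 5×6 boundary matrix has rank 4 and Smith normal form diag(1,1,1,1).

Now H_k = ker ∂_k / im ∂_{k+1}, so:

  H_0: rank C_0 − rank ∂_1 = 5 − 4 = 1, and the invariant factors of ∂_1 are all 1, so H_0 ≅ Z.
  H_1: rank ker ∂_1 − rank ∂_2 = (6 − 4) − 0 = 2, and there is no ∂_2, so H_1 ≅ Z^2.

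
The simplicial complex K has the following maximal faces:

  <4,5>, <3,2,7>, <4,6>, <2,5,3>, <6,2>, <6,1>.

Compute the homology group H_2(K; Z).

Fix the vertex order 1 < 2 < 3 < 4 < 5 < 6 < 7 and write every simplex with vertices in increasing order. Then dim K = 2 and the simplices of K are:

  0-simplices (7): [1], [2], [3], [4], [5], [6], [7]
  1-simplices (9): [1,6], [2,3], [2,5], [2,6], [2,7], [3,5], [3,7], [4,5], [4,6]
  2-simplices (2): [2,3,5], [2,3,7]

Hence C_0 ≅ Z^7, C_1 ≅ Z^9, C_2 ≅ Z^2.

∂_1: C_1 → C_0 sends each edge [p,q] (with p < q) to q − p. For instance
  ∂[2,6] = [6] − [2].
The resulting 7×9 matrix has rank 6, and its Smith normal form has invariant factors (1,1,1,1,1,1).

The boundary map ∂_2: C_2 → C_1 acts by ∂[p,q,r] = [q,r] − [p,r] + [p,q]. For instance
  ∂[2,3,5] = [3,5] − [2,5] + [2,3],
  ∂[2,3,7] = [3,7] − [2,7] + [2,3].
This gives a 9×2 integer matrix of rank 2; reducing to Smith normal form yields diagonal entries (1,1).

Computing H_k = (kernel of ∂_k) / (image of ∂_{k+1}):

  H_2: rank ker ∂_2 − rank ∂_3 = (2 − 2) − 0 = 0, and there is no ∂_3, so H_2 = 0.

H_2 = 0.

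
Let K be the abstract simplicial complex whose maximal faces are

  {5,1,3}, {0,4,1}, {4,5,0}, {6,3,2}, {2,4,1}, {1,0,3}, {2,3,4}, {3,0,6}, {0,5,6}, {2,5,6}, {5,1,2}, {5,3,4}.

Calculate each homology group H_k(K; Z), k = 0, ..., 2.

H_0 = Z,  H_1 = Z/2,  H_2 = 0.

Fix the vertex order 0 < 1 < 2 < 3 < 4 < 5 < 6 and write every simplex with vertices in increasing order. Then dim K = 2 and the simplices of K are:

  0-simplices (7): [0], [1], [2], [3], [4], [5], [6]
  1-simplices (18): [0,1], [0,3], [0,4], [0,5], [0,6], [1,2], [1,3], [1,4], [1,5], [2,3], [2,4], [2,5], [2,6], [3,4], [3,5], [3,6], [4,5], [5,6]
  2-simplices (12): [0,1,3], [0,1,4], [0,3,6], [0,4,5], [0,5,6], [1,2,4], [1,2,5], [1,3,5], [2,3,4], [2,3,6], [2,5,6], [3,4,5]

so the chain groups are C_0 ≅ Z^7, C_1 ≅ Z^18, C_2 ≅ Z^12.

∂_1: C_1 → C_0 is given by ∂[p,q] = [q] − [p]. For instance
  ∂[0,6] = [6] − [0].
The resulting 7×18 matrix has rank 6, and its Smith normal form has invariant factors (1,1,1,1,1,1).

Boundary ∂_2: C_2 → C_1 acts by ∂[p,q,r] = [q,r] − [p,r] + [p,q]. For instance
  ∂[3,4,5] = [4,5] − [3,5] + [3,4],
  ∂[0,1,4] = [1,4] − [0,4] + [0,1].
This gives a 18×12 integer matrix of rank 12; reducing to Smith normal form yields diagonal entries (1,1,1,1,1,1,1,1,1,1,1,2).

From H_k ≅ ker(∂_k) / im(∂_{k+1}) we obtain:

  H_0: rank C_0 − rank ∂_1 = 7 − 6 = 1, and the invariant factors of ∂_1 are all 1, so H_0 ≅ Z.
  H_1: rank ker ∂_1 − rank ∂_2 = (18 − 6) − 12 = 0, and ∂_2 has invariant factor 2 > 1, so H_1 ≅ Z/2.
  H_2: rank ker ∂_2 − rank ∂_3 = (12 − 12) − 0 = 0, and there is no ∂_3, so H_2 ≅ 0.

(K is a triangulation of the real projective plane RP^2.)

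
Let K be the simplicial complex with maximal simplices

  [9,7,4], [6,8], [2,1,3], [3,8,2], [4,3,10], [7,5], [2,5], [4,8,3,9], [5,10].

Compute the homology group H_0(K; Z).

Take the total order 1 < 2 < 3 < 4 < 5 < 6 < 7 < 8 < 9 < 10 on the vertex set. Then K (dimension 3) consists of the simplices:

  0-simplices (10): [1], [2], [3], [4], [5], [6], [7], [8], [9], [10]
  1-simplices (18): [1,2], [1,3], [2,3], [2,5], [2,8], [3,4], [3,8], [3,9], [3,10], [4,7], [4,8], [4,9], [4,10], [5,7], [5,10], [6,8], [7,9], [8,9]
  2-simplices (8): [1,2,3], [2,3,8], [3,4,8], [3,4,9], [3,4,10], [3,8,9], [4,7,9], [4,8,9]
  3-simplices (1): [3,4,8,9]

so the chain groups are C_0 ≅ Z^10, C_1 ≅ Z^18, C_2 ≅ Z^8, C_3 ≅ Z^1.

The boundary map ∂_1: C_1 → C_0 sends each edge [p,q] (with p < q) to q − p. For instance
  ∂[5,7] = [7] − [5].
The 10×18 boundary matrix has rank 9 and Smith normal form diag(1,1,1,1,1,1,1,1,1).

Boundary ∂_2: C_2 → C_1 sends each 2-simplex [p,q,r] to [q,r] − [p,r] + [p,q]. For instance
  ∂[4,7,9] = [7,9] − [4,9] + [4,7],
  ∂[3,4,10] = [4,10] − [3,10] + [3,4].
The resulting 18×8 matrix has rank 7, and its Smith normal form has invariant factors (1,1,1,1,1,1,1).

The boundary map ∂_3: C_3 → C_2 sends each 3-simplex σ to the alternating sum Σ_i (−1)^i (σ with its i-th vertex removed). For instance
  ∂[3,4,8,9] = [4,8,9] − [3,8,9] + [3,4,9] − [3,4,8].
As a 8×1 matrix over Z this has rank 1, with invariant factors (1).

From H_k ≅ ker(∂_k) / im(∂_{k+1}) we obtain:

  H_0: rank C_0 − rank ∂_1 = 10 − 9 = 1, and the invariant factors of ∂_1 are all 1, so H_0 ≅ Z.

H_0 ≅ Z.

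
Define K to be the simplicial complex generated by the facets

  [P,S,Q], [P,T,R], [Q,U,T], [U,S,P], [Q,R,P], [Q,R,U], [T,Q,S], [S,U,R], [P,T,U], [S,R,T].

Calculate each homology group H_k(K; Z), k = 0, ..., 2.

H_0 = Z,  H_1 = Z/2Z,  H_2 = 0.

We work with the vertex ordering P < Q < R < S < T < U. The simplices of K, each written with vertices in increasing order, are:

  0-simplices (6): P, Q, R, S, T, U
  1-simplices (15): PQ, PR, PS, PT, PU, QR, QS, QT, QU, RS, RT, RU, ST, SU, TU
  2-simplices (10): PQR, PQS, PRT, PSU, PTU, QRU, QST, QTU, RST, RSU

so the chain groups are C_0 ≅ Z^6, C_1 ≅ Z^15, C_2 ≅ Z^10.

∂_1: C_1 → C_0 is given by ∂[p,q] = [q] − [p].
As a 6×15 matrix over Z this has rank 5, with invariant factors (1,1,1,1,1).

∂_2: C_2 → C_1 maps a triangle to the signed sum of its edges. For instance
  ∂PQR = QR − PR + PQ,
  ∂QST = ST − QT + QS.
The resulting 15×10 matrix has rank 10, and its Smith normal form has invariant factors (1,1,1,1,1,1,1,1,1,2).

Computing H_k = (kernel of ∂_k) / (image of ∂_{k+1}):

  H_0: rank C_0 − rank ∂_1 = 6 − 5 = 1, and the invariant factors of ∂_1 are all 1, so H_0 = Z.
  H_1: rank ker ∂_1 − rank ∂_2 = (15 − 5) − 10 = 0, and ∂_2 has invariant factor 2 > 1, so H_1 = Z/2Z.
  H_2: rank ker ∂_2 − rank ∂_3 = (10 − 10) − 0 = 0, and there is no ∂_3, so H_2 = 0.

As a check, the Euler characteristic is 6 − 15 + 10 = 1, which agrees with 1 − 0 + 0 = 1.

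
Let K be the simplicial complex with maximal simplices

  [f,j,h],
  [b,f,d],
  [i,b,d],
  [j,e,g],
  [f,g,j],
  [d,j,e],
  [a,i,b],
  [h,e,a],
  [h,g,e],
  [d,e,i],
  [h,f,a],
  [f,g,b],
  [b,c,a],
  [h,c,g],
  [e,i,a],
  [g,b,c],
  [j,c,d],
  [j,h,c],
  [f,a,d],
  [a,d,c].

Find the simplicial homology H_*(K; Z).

Take the total order a < b < c < d < e < f < g < h < i < j on the vertex set. Then K (dimension 2) consists of the simplices:

  0-simplices (10): a, b, c, d, e, f, g, h, i, j
  1-simplices (30): ab, ac, ad, ae, af, ah, ai, bc, bd, bf, bg, bi, cd, cg, ch, cj, de, df, di, dj, eg, eh, ei, ej, fg, fh, fj, gh, gj, hj
  2-simplices (20): abc, abi, acd, adf, aeh, aei, afh, bcg, bdf, bdi, bfg, cdj, cgh, chj, dei, dej, egh, egj, fgj, fhj

so the chain groups are C_0 ≅ Z^10, C_1 ≅ Z^30, C_2 ≅ Z^20.

The boundary map ∂_1: C_1 → C_0 is given by ∂[p,q] = [q] − [p]. For instance
  ∂ai = i − a.
The 10×30 boundary matrix has rank 9 and Smith normal form diag(1,1,1,1,1,1,1,1,1).

Boundary ∂_2: C_2 → C_1 maps a triangle to the signed sum of its edges. For instance
  ∂abc = bc − ac + ab,
  ∂cgh = gh − ch + cg.
The 30×20 boundary matrix has rank 20 and Smith normal form diag(1,1,1,1,1,1,1,1,1,1,1,1,1,1,1,1,1,1,1,2).

Reading off H_k = ker ∂_k / im ∂_{k+1}:

  H_0: rank C_0 − rank ∂_1 = 10 − 9 = 1, and the invariant factors of ∂_1 are all 1, so H_0 = Z.
  H_1: rank ker ∂_1 − rank ∂_2 = (30 − 9) − 20 = 1, and ∂_2 has invariant factor 2 > 1, so H_1 = Z ⊕ Z/2.
  H_2: rank ker ∂_2 − rank ∂_3 = (20 − 20) − 0 = 0, and there is no ∂_3, so H_2 = 0.

(K is a triangulation of the Klein bottle.)

H_0 ≅ Z,  H_1 ≅ Z ⊕ Z/2,  H_2 = 0.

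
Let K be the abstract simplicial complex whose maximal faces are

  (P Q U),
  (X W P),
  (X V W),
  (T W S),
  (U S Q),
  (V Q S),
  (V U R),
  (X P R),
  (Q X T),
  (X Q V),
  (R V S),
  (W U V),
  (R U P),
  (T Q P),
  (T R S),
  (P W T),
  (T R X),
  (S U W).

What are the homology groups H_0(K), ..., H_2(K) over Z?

K has 9 vertices, 27 edges, 18 triangles.
rank ∂_0 = 0, rank ∂_1 = 8 ⇒ b_0 = 9 − 0 − 8 = 1; all invariant factors of ∂_1 are 1 so no torsion. So H_0 ≅ Z.
rank ∂_1 = 8, rank ∂_2 = 18 ⇒ b_1 = 27 − 8 − 18 = 1; ∂_2 has invariant factor(s) [2] giving torsion. So H_1 ≅ Z ⊕ Z_2.
rank ∂_2 = 18, rank ∂_3 = 0 ⇒ b_2 = 18 − 18 − 0 = 0. So H_2 ≅ 0.

H_0 ≅ Z,  H_1 ≅ Z ⊕ Z_2,  H_2 = 0.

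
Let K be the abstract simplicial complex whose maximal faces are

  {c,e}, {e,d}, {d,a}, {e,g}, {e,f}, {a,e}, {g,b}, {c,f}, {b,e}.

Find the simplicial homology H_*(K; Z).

We work with the vertex ordering a < b < c < d < e < f < g. The simplices of K, each written with vertices in increasing order, are:

  0-simplices (7): a, b, c, d, e, f, g
  1-simplices (9): ad, ae, be, bg, ce, cf, de, ef, eg

Hence C_0 ≅ Z^7, C_1 ≅ Z^9.

Boundary ∂_1: C_1 → C_0 is given by ∂[p,q] = [q] − [p]. For instance
  ∂bg = g − b.
This gives a 7×9 integer matrix of rank 6; reducing to Smith normal form yields diagonal entries (1,1,1,1,1,1).

Reading off H_k = ker ∂_k / im ∂_{k+1}:

  H_0: rank C_0 − rank ∂_1 = 7 − 6 = 1, and the invariant factors of ∂_1 are all 1, so H_0 = Z.
  H_1: rank ker ∂_1 − rank ∂_2 = (9 − 6) − 0 = 3, and there is no ∂_2, so H_1 = Z^3.

As a check, the Euler characteristic is 7 − 9 = -2, which agrees with 1 − 3 = -2.

H_0 = Z,  H_1 = Z^3.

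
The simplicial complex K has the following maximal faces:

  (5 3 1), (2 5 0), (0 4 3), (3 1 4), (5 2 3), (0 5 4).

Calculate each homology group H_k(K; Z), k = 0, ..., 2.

H_0 = Z,  H_1 = Z,  H_2 = 0.

Order the vertices as 0 < 1 < 2 < 3 < 4 < 5. Listing each simplex with vertices in this order, K has dimension 2 with simplices:

  0-simplices (6): [0], [1], [2], [3], [4], [5]
  1-simplices (12): [0,2], [0,3], [0,4], [0,5], [1,3], [1,4], [1,5], [2,3], [2,5], [3,4], [3,5], [4,5]
  2-simplices (6): [0,2,5], [0,3,4], [0,4,5], [1,3,4], [1,3,5], [2,3,5]

giving chain groups C_0 ≅ Z^6, C_1 ≅ Z^12, C_2 ≅ Z^6.

The boundary map ∂_1: C_1 → C_0 sends each edge [p,q] (with p < q) to q − p. For instance
  ∂[2,3] = [3] − [2].
This gives a 6×12 integer matrix of rank 5; reducing to Smith normal form yields diagonal entries (1,1,1,1,1).

∂_2: C_2 → C_1 maps a triangle to the signed sum of its edges. For instance
  ∂[1,3,4] = [3,4] − [1,4] + [1,3],
  ∂[1,3,5] = [3,5] − [1,5] + [1,3].
The 12×6 boundary matrix has rank 6 and Smith normal form diag(1,1,1,1,1,1).

Computing H_k = (kernel of ∂_k) / (image of ∂_{k+1}):

  H_0: rank C_0 − rank ∂_1 = 6 − 5 = 1, and the invariant factors of ∂_1 are all 1, so H_0 = Z.
  H_1: rank ker ∂_1 − rank ∂_2 = (12 − 5) − 6 = 1, and the invariant factors of ∂_2 are all 1, so H_1 = Z.
  H_2: rank ker ∂_2 − rank ∂_3 = (6 − 6) − 0 = 0, and there is no ∂_3, so H_2 = 0.

(K is a triangulation of the cylinder S^1 x I.)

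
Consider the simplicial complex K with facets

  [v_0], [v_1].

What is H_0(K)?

We work with the vertex ordering v_0 < v_1. The simplices of K, each written with vertices in increasing order, are:

  0-simplices (2): [v_0], [v_1]

so the chain groups are C_0 ≅ Z^2.

Computing H_k = (kernel of ∂_k) / (image of ∂_{k+1}):

  H_0: rank C_0 − rank ∂_1 = 2 − 0 = 2, and there is no ∂_1, so H_0 = Z^2.

H_0 = Z^2.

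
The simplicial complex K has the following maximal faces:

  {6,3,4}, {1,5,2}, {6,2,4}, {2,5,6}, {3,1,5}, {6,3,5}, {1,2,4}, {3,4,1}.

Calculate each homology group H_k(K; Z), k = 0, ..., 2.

Take the total order 1 < 2 < 3 < 4 < 5 < 6 on the vertex set. Then K (dimension 2) consists of the simplices:

  0-simplices (6): [1], [2], [3], [4], [5], [6]
  1-simplices (12): [1,2], [1,3], [1,4], [1,5], [2,4], [2,5], [2,6], [3,4], [3,5], [3,6], [4,6], [5,6]
  2-simplices (8): [1,2,4], [1,2,5], [1,3,4], [1,3,5], [2,4,6], [2,5,6], [3,4,6], [3,5,6]

giving chain groups C_0 ≅ Z^6, C_1 ≅ Z^12, C_2 ≅ Z^8.

∂_1: C_1 → C_0 maps an edge to its endpoints' difference, ∂[p,q] = q − p.
As a 6×12 matrix over Z this has rank 5, with invariant factors (1,1,1,1,1).

Boundary ∂_2: C_2 → C_1 maps a triangle to the signed sum of its edges. For instance
  ∂[2,5,6] = [5,6] − [2,6] + [2,5],
  ∂[1,3,5] = [3,5] − [1,5] + [1,3].
The 12×8 boundary matrix has rank 7 and Smith normal form diag(1,1,1,1,1,1,1).

From H_k ≅ ker(∂_k) / im(∂_{k+1}) we obtain:

  H_0: rank C_0 − rank ∂_1 = 6 − 5 = 1, and the invariant factors of ∂_1 are all 1, so H_0 ≅ Z.
  H_1: rank ker ∂_1 − rank ∂_2 = (12 − 5) − 7 = 0, and the invariant factors of ∂_2 are all 1, so H_1 ≅ 0.
  H_2: rank ker ∂_2 − rank ∂_3 = (8 − 7) − 0 = 1, and there is no ∂_3, so H_2 ≅ Z.

(K is a triangulation of the 2-sphere S^2.)

H_0 = Z,  H_1 = 0,  H_2 = Z.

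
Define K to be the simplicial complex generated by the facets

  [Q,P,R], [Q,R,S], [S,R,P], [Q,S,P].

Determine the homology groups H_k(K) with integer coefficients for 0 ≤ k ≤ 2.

K has 4 vertices, 6 edges, 4 triangles.
rank ∂_0 = 0, rank ∂_1 = 3 ⇒ b_0 = 4 − 0 − 3 = 1; all invariant factors of ∂_1 are 1 so no torsion. So H_0 = Z.
rank ∂_1 = 3, rank ∂_2 = 3 ⇒ b_1 = 6 − 3 − 3 = 0; all invariant factors of ∂_2 are 1 so no torsion. So H_1 = 0.
rank ∂_2 = 3, rank ∂_3 = 0 ⇒ b_2 = 4 − 3 − 0 = 1. So H_2 = Z.

H_0 ≅ Z,  H_1 = 0,  H_2 ≅ Z.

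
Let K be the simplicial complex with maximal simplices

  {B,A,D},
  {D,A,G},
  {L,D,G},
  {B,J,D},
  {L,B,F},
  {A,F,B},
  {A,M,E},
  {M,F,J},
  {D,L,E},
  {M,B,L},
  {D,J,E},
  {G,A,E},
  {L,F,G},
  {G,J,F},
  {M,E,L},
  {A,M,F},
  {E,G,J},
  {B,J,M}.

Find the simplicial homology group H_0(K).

H_0 ≅ Z.

K has 9 vertices, 27 edges, 18 triangles.
rank ∂_0 = 0, rank ∂_1 = 8 ⇒ b_0 = 9 − 0 − 8 = 1; all invariant factors of ∂_1 are 1 so no torsion. So H_0 ≅ Z.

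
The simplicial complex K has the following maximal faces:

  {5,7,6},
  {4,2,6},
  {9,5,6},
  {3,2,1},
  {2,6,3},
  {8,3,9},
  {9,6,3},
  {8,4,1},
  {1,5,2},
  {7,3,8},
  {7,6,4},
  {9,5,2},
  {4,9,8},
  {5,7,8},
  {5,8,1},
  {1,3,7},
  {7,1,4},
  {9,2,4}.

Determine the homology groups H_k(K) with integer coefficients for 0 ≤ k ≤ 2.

We work with the vertex ordering 1 < 2 < 3 < 4 < 5 < 6 < 7 < 8 < 9. The simplices of K, each written with vertices in increasing order, are:

  0-simplices (9): [1], [2], [3], [4], [5], [6], [7], [8], [9]
  1-simplices (27): (27 of them)
  2-simplices (18): [1,2,3], [1,2,5], [1,3,7], [1,4,7], [1,4,8], [1,5,8], [2,3,6], [2,4,6], [2,4,9], [2,5,9], [3,6,9], [3,7,8], [3,8,9], [4,6,7], [4,8,9], [5,6,7], [5,6,9], [5,7,8]

giving chain groups C_0 ≅ Z^9, C_1 ≅ Z^27, C_2 ≅ Z^18.

The boundary map ∂_1: C_1 → C_0 maps an edge to its endpoints' difference, ∂[p,q] = q − p.
As a 9×27 matrix over Z this has rank 8, with invariant factors (1,1,1,1,1,1,1,1).

The boundary map ∂_2: C_2 → C_1 acts by ∂[p,q,r] = [q,r] − [p,r] + [p,q]. For instance
  ∂[1,4,8] = [4,8] − [1,8] + [1,4],
  ∂[2,4,6] = [4,6] − [2,6] + [2,4].
The 27×18 boundary matrix has rank 18 and Smith normal form diag(1,1,1,1,1,1,1,1,1,1,1,1,1,1,1,1,1,2).

From H_k ≅ ker(∂_k) / im(∂_{k+1}) we obtain:

  H_0: rank C_0 − rank ∂_1 = 9 − 8 = 1, and the invariant factors of ∂_1 are all 1, so H_0 = Z.
  H_1: rank ker ∂_1 − rank ∂_2 = (27 − 8) − 18 = 1, and ∂_2 has invariant factor 2 > 1, so H_1 = Z ⊕ Z/2.
  H_2: rank ker ∂_2 − rank ∂_3 = (18 − 18) − 0 = 0, and there is no ∂_3, so H_2 = 0.

(K is a triangulation of the Klein bottle.)

H_0 = Z,  H_1 = Z ⊕ Z/2,  H_2 = 0.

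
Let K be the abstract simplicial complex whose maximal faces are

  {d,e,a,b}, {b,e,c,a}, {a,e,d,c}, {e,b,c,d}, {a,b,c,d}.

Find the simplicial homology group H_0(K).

Fix the vertex order a < b < c < d < e and write every simplex with vertices in increasing order. Then dim K = 3 and the simplices of K are:

  0-simplices (5): a, b, c, d, e
  1-simplices (10): ab, ac, ad, ae, bc, bd, be, cd, ce, de
  2-simplices (10): abc, abd, abe, acd, ace, ade, bcd, bce, bde, cde
  3-simplices (5): abcd, abce, abde, acde, bcde

Hence C_0 ≅ Z^5, C_1 ≅ Z^10, C_2 ≅ Z^10, C_3 ≅ Z^5.

∂_1: C_1 → C_0 sends each edge [p,q] (with p < q) to q − p. For instance
  ∂bd = d − b.
The resulting 5×10 matrix has rank 4, and its Smith normal form has invariant factors (1,1,1,1).

The boundary map ∂_2: C_2 → C_1 maps a triangle to the signed sum of its edges. For instance
  ∂cde = de − ce + cd,
  ∂abe = be − ae + ab.
The 10×10 boundary matrix has rank 6 and Smith normal form diag(1,1,1,1,1,1).

∂_3: C_3 → C_2 sends each 3-simplex σ to the alternating sum Σ_i (−1)^i (σ with its i-th vertex removed). For instance
  ∂abce = bce − ace + abe − abc,
  ∂acde = cde − ade + ace − acd.
This gives a 10×5 integer matrix of rank 4; reducing to Smith normal form yields diagonal entries (1,1,1,1).

From H_k ≅ ker(∂_k) / im(∂_{k+1}) we obtain:

  H_0: rank C_0 − rank ∂_1 = 5 − 4 = 1, and the invariant factors of ∂_1 are all 1, so H_0 = Z.

(K is a triangulation of the 3-sphere S^3.)

H_0 ≅ Z.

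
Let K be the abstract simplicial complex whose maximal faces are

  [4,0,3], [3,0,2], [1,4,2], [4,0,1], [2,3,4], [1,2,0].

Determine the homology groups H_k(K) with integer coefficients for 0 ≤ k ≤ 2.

Fix the vertex order 0 < 1 < 2 < 3 < 4 and write every simplex with vertices in increasing order. Then dim K = 2 and the simplices of K are:

  0-simplices (5): [0], [1], [2], [3], [4]
  1-simplices (9): [0,1], [0,2], [0,3], [0,4], [1,2], [1,4], [2,3], [2,4], [3,4]
  2-simplices (6): [0,1,2], [0,1,4], [0,2,3], [0,3,4], [1,2,4], [2,3,4]

Hence C_0 ≅ Z^5, C_1 ≅ Z^9, C_2 ≅ Z^6.

∂_1: C_1 → C_0 is given by ∂[p,q] = [q] − [p].
The resulting 5×9 matrix has rank 4, and its Smith normal form has invariant factors (1,1,1,1).

∂_2: C_2 → C_1 maps a triangle to the signed sum of its edges. For instance
  ∂[1,2,4] = [2,4] − [1,4] + [1,2],
  ∂[0,1,2] = [1,2] − [0,2] + [0,1].
The resulting 9×6 matrix has rank 5, and its Smith normal form has invariant factors (1,1,1,1,1).

Reading off H_k = ker ∂_k / im ∂_{k+1}:

  H_0: rank C_0 − rank ∂_1 = 5 − 4 = 1, and the invariant factors of ∂_1 are all 1, so H_0 ≅ Z.
  H_1: rank ker ∂_1 − rank ∂_2 = (9 − 4) − 5 = 0, and the invariant factors of ∂_2 are all 1, so H_1 ≅ 0.
  H_2: rank ker ∂_2 − rank ∂_3 = (6 − 5) − 0 = 1, and there is no ∂_3, so H_2 ≅ Z.

As a check, the Euler characteristic is 5 − 9 + 6 = 2, which agrees with 1 − 0 + 1 = 2.

H_0 = Z,  H_1 = 0,  H_2 = Z.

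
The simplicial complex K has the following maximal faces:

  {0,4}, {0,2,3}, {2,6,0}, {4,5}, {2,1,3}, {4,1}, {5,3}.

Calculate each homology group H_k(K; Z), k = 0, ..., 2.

Fix the vertex order 0 < 1 < 2 < 3 < 4 < 5 < 6 and write every simplex with vertices in increasing order. Then dim K = 2 and the simplices of K are:

  0-simplices (7): [0], [1], [2], [3], [4], [5], [6]
  1-simplices (11): [0,2], [0,3], [0,4], [0,6], [1,2], [1,3], [1,4], [2,3], [2,6], [3,5], [4,5]
  2-simplices (3): [0,2,3], [0,2,6], [1,2,3]

giving chain groups C_0 ≅ Z^7, C_1 ≅ Z^11, C_2 ≅ Z^3.

Boundary ∂_1: C_1 → C_0 sends each edge [p,q] (with p < q) to q − p.
As a 7×11 matrix over Z this has rank 6, with invariant factors (1,1,1,1,1,1).

Boundary ∂_2: C_2 → C_1 acts by ∂[p,q,r] = [q,r] − [p,r] + [p,q]. For instance
  ∂[0,2,6] = [2,6] − [0,6] + [0,2],
  ∂[0,2,3] = [2,3] − [0,3] + [0,2].
As a 11×3 matrix over Z this has rank 3, with invariant factors (1,1,1).

Reading off H_k = ker ∂_k / im ∂_{k+1}:

  H_0: rank C_0 − rank ∂_1 = 7 − 6 = 1, and the invariant factors of ∂_1 are all 1, so H_0 ≅ Z.
  H_1: rank ker ∂_1 − rank ∂_2 = (11 − 6) − 3 = 2, and the invariant factors of ∂_2 are all 1, so H_1 ≅ Z^2.
  H_2: rank ker ∂_2 − rank ∂_3 = (3 − 3) − 0 = 0, and there is no ∂_3, so H_2 ≅ 0.

As a check, the Euler characteristic is 7 − 11 + 3 = -1, which agrees with 1 − 2 + 0 = -1.

H_0 = Z,  H_1 = Z^2,  H_2 = 0.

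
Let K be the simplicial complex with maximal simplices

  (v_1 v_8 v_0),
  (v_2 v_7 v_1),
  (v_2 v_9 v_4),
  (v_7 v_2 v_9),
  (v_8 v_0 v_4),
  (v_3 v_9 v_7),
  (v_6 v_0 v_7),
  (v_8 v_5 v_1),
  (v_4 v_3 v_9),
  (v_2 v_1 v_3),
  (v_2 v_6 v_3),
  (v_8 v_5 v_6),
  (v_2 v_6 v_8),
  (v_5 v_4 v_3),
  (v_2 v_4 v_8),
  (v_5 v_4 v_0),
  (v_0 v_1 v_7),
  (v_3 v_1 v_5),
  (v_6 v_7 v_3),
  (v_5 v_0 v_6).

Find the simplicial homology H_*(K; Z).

K has 10 vertices, 30 edges, 20 triangles.
rank ∂_0 = 0, rank ∂_1 = 9 ⇒ b_0 = 10 − 0 − 9 = 1; all invariant factors of ∂_1 are 1 so no torsion. So H_0 ≅ Z.
rank ∂_1 = 9, rank ∂_2 = 20 ⇒ b_1 = 30 − 9 − 20 = 1; ∂_2 has invariant factor(s) [2] giving torsion. So H_1 ≅ Z ⊕ Z/2Z.
rank ∂_2 = 20, rank ∂_3 = 0 ⇒ b_2 = 20 − 20 − 0 = 0. So H_2 ≅ 0.

H_0 ≅ Z,  H_1 ≅ Z ⊕ Z/2Z,  H_2 = 0.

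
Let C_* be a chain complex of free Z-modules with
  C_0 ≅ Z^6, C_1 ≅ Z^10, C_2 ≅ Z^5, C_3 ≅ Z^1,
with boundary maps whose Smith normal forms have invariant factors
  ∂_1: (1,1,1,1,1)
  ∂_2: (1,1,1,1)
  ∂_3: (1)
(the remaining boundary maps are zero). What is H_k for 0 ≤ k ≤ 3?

H_0 ≅ Z,  H_1 ≅ Z,  H_2 = 0,  H_3 = 0.

H_0: b_0 = 6 − 0 − 5 = 1; torsion from ∂_1 factors > 1: none. So H_0 ≅ Z.
H_1: b_1 = 10 − 5 − 4 = 1; torsion from ∂_2 factors > 1: none. So H_1 ≅ Z.
H_2: b_2 = 5 − 4 − 1 = 0; torsion from ∂_3 factors > 1: none. So H_2 ≅ 0.
H_3: b_3 = 1 − 1 − 0 = 0; torsion from ∂_4 factors > 1: none. So H_3 ≅ 0.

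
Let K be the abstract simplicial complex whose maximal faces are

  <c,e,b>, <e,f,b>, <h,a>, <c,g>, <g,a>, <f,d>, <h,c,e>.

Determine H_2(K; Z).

H_2 = 0.

We work with the vertex ordering a < b < c < d < e < f < g < h. The simplices of K, each written with vertices in increasing order, are:

  0-simplices (8): a, b, c, d, e, f, g, h
  1-simplices (11): ag, ah, bc, be, bf, ce, cg, ch, df, ef, eh
  2-simplices (3): bce, bef, ceh

so the chain groups are C_0 ≅ Z^8, C_1 ≅ Z^11, C_2 ≅ Z^3.

The boundary map ∂_1: C_1 → C_0 is given by ∂[p,q] = [q] − [p].
The 8×11 boundary matrix has rank 7 and Smith normal form diag(1,1,1,1,1,1,1).

Boundary ∂_2: C_2 → C_1 sends each 2-simplex [p,q,r] to [q,r] − [p,r] + [p,q]. For instance
  ∂bef = ef − bf + be,
  ∂bce = ce − be + bc.
This gives a 11×3 integer matrix of rank 3; reducing to Smith normal form yields diagonal entries (1,1,1).

Computing H_k = (kernel of ∂_k) / (image of ∂_{k+1}):

  H_2: rank ker ∂_2 − rank ∂_3 = (3 − 3) − 0 = 0, and there is no ∂_3, so H_2 = 0.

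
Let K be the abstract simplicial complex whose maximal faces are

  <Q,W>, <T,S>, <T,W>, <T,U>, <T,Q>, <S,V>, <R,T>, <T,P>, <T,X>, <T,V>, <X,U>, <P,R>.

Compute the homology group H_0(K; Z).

H_0 ≅ Z.

Order the vertices as P < Q < R < S < T < U < V < W < X. Listing each simplex with vertices in this order, K has dimension 1 with simplices:

  0-simplices (9): P, Q, R, S, T, U, V, W, X
  1-simplices (12): PR, PT, QT, QW, RT, ST, SV, TU, TV, TW, TX, UX

giving chain groups C_0 ≅ Z^9, C_1 ≅ Z^12.

∂_1: C_1 → C_0 maps an edge to its endpoints' difference, ∂[p,q] = q − p. For instance
  ∂UX = X − U.
This gives a 9×12 integer matrix of rank 8; reducing to Smith normal form yields diagonal entries (1,1,1,1,1,1,1,1).

Computing H_k = (kernel of ∂_k) / (image of ∂_{k+1}):

  H_0: rank C_0 − rank ∂_1 = 9 − 8 = 1, and the invariant factors of ∂_1 are all 1, so H_0 = Z.

(K is a triangulation of a wedge of 4 circles.)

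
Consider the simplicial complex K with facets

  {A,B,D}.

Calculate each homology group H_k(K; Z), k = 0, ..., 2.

H_0 ≅ Z,  H_1 = 0,  H_2 = 0.

Order the vertices as A < B < D. Listing each simplex with vertices in this order, K has dimension 2 with simplices:

  0-simplices (3): A, B, D
  1-simplices (3): AB, AD, BD
  2-simplices (1): ABD

Hence C_0 ≅ Z^3, C_1 ≅ Z^3, C_2 ≅ Z^1.

Boundary ∂_1: C_1 → C_0 is given by ∂[p,q] = [q] − [p].
The resulting 3×3 matrix has rank 2, and its Smith normal form has invariant factors (1,1).

Boundary ∂_2: C_2 → C_1 sends each 2-simplex [p,q,r] to [q,r] − [p,r] + [p,q]. For instance
  ∂ABD = BD − AD + AB.
The 3×1 boundary matrix has rank 1 and Smith normal form diag(1).

Reading off H_k = ker ∂_k / im ∂_{k+1}:

  H_0: rank C_0 − rank ∂_1 = 3 − 2 = 1, and the invariant factors of ∂_1 are all 1, so H_0 = Z.
  H_1: rank ker ∂_1 − rank ∂_2 = (3 − 2) − 1 = 0, and the invariant factors of ∂_2 are all 1, so H_1 = 0.
  H_2: rank ker ∂_2 − rank ∂_3 = (1 − 1) − 0 = 0, and there is no ∂_3, so H_2 = 0.

As a check, the Euler characteristic is 3 − 3 + 1 = 1, which agrees with 1 − 0 + 0 = 1.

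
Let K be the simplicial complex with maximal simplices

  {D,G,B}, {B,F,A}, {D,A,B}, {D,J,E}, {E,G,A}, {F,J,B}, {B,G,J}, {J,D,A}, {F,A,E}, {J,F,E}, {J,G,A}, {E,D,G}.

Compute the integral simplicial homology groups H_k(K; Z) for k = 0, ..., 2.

H_0 = Z,  H_1 = Z/2,  H_2 = 0.

Order the vertices as A < B < D < E < F < G < J. Listing each simplex with vertices in this order, K has dimension 2 with simplices:

  0-simplices (7): A, B, D, E, F, G, J
  1-simplices (18): AB, AD, AE, AF, AG, AJ, BD, BF, BG, BJ, DE, DG, DJ, EF, EG, EJ, FJ, GJ
  2-simplices (12): ABD, ABF, ADJ, AEF, AEG, AGJ, BDG, BFJ, BGJ, DEG, DEJ, EFJ

giving chain groups C_0 ≅ Z^7, C_1 ≅ Z^18, C_2 ≅ Z^12.

The boundary map ∂_1: C_1 → C_0 sends each edge [p,q] (with p < q) to q − p.
This gives a 7×18 integer matrix of rank 6; reducing to Smith normal form yields diagonal entries (1,1,1,1,1,1).

The boundary map ∂_2: C_2 → C_1 acts by ∂[p,q,r] = [q,r] − [p,r] + [p,q]. For instance
  ∂BFJ = FJ − BJ + BF,
  ∂DEG = EG − DG + DE.
The 18×12 boundary matrix has rank 12 and Smith normal form diag(1,1,1,1,1,1,1,1,1,1,1,2).

Reading off H_k = ker ∂_k / im ∂_{k+1}:

  H_0: rank C_0 − rank ∂_1 = 7 − 6 = 1, and the invariant factors of ∂_1 are all 1, so H_0 = Z.
  H_1: rank ker ∂_1 − rank ∂_2 = (18 − 6) − 12 = 0, and ∂_2 has invariant factor 2 > 1, so H_1 = Z/2.
  H_2: rank ker ∂_2 − rank ∂_3 = (12 − 12) − 0 = 0, and there is no ∂_3, so H_2 = 0.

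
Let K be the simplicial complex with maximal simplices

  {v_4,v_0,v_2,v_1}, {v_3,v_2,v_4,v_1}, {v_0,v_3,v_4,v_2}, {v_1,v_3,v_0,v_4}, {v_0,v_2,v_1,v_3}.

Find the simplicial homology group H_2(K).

Order the vertices as v_0 < v_1 < v_2 < v_3 < v_4. Listing each simplex with vertices in this order, K has dimension 3 with simplices:

  0-simplices (5): [v_0], [v_1], [v_2], [v_3], [v_4]
  1-simplices (10): [v_0,v_1], [v_0,v_2], [v_0,v_3], [v_0,v_4], [v_1,v_2], [v_1,v_3], [v_1,v_4], [v_2,v_3], [v_2,v_4], [v_3,v_4]
  2-simplices (10): [v_0,v_1,v_2], [v_0,v_1,v_3], [v_0,v_1,v_4], [v_0,v_2,v_3], [v_0,v_2,v_4], [v_0,v_3,v_4], [v_1,v_2,v_3], [v_1,v_2,v_4], [v_1,v_3,v_4], [v_2,v_3,v_4]
  3-simplices (5): [v_0,v_1,v_2,v_3], [v_0,v_1,v_2,v_4], [v_0,v_1,v_3,v_4], [v_0,v_2,v_3,v_4], [v_1,v_2,v_3,v_4]

so the chain groups are C_0 ≅ Z^5, C_1 ≅ Z^10, C_2 ≅ Z^10, C_3 ≅ Z^5.

∂_1: C_1 → C_0 is given by ∂[p,q] = [q] − [p].
The resulting 5×10 matrix has rank 4, and its Smith normal form has invariant factors (1,1,1,1).

∂_2: C_2 → C_1 acts by ∂[p,q,r] = [q,r] − [p,r] + [p,q]. For instance
  ∂[v_0,v_1,v_3] = [v_1,v_3] − [v_0,v_3] + [v_0,v_1],
  ∂[v_0,v_1,v_4] = [v_1,v_4] − [v_0,v_4] + [v_0,v_1].
The resulting 10×10 matrix has rank 6, and its Smith normal form has invariant factors (1,1,1,1,1,1).

Boundary ∂_3: C_3 → C_2 sends each 3-simplex σ to the alternating sum Σ_i (−1)^i (σ with its i-th vertex removed). For instance
  ∂[v_0,v_2,v_3,v_4] = [v_2,v_3,v_4] − [v_0,v_3,v_4] + [v_0,v_2,v_4] − [v_0,v_2,v_3],
  ∂[v_0,v_1,v_2,v_4] = [v_1,v_2,v_4] − [v_0,v_2,v_4] + [v_0,v_1,v_4] − [v_0,v_1,v_2].
This gives a 10×5 integer matrix of rank 4; reducing to Smith normal form yields diagonal entries (1,1,1,1).

Computing H_k = (kernel of ∂_k) / (image of ∂_{k+1}):

  H_2: rank ker ∂_2 − rank ∂_3 = (10 − 6) − 4 = 0, and the invariant factors of ∂_3 are all 1, so H_2 = 0.

(K is a triangulation of the 3-sphere S^3.)

H_2 ≅ 0.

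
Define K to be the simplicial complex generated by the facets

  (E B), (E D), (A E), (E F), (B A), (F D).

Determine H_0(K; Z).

We work with the vertex ordering A < B < D < E < F. The simplices of K, each written with vertices in increasing order, are:

  0-simplices (5): A, B, D, E, F
  1-simplices (6): AB, AE, BE, DE, DF, EF

Hence C_0 ≅ Z^5, C_1 ≅ Z^6.

Boundary ∂_1: C_1 → C_0 is given by ∂[p,q] = [q] − [p]. For instance
  ∂AE = E − A.
As a 5×6 matrix over Z this has rank 4, with invariant factors (1,1,1,1).

Computing H_k = (kernel of ∂_k) / (image of ∂_{k+1}):

  H_0: rank C_0 − rank ∂_1 = 5 − 4 = 1, and the invariant factors of ∂_1 are all 1, so H_0 = Z.

H_0 = Z.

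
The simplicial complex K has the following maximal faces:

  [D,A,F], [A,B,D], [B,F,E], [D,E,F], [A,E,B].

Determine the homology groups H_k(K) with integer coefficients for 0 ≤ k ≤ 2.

H_0 = Z,  H_1 = Z,  H_2 = 0.

We work with the vertex ordering A < B < D < E < F. The simplices of K, each written with vertices in increasing order, are:

  0-simplices (5): A, B, D, E, F
  1-simplices (10): AB, AD, AE, AF, BD, BE, BF, DE, DF, EF
  2-simplices (5): ABD, ABE, ADF, BEF, DEF

so the chain groups are C_0 ≅ Z^5, C_1 ≅ Z^10, C_2 ≅ Z^5.

∂_1: C_1 → C_0 sends each edge [p,q] (with p < q) to q − p.
As a 5×10 matrix over Z this has rank 4, with invariant factors (1,1,1,1).

∂_2: C_2 → C_1 acts by ∂[p,q,r] = [q,r] − [p,r] + [p,q]. For instance
  ∂ABD = BD − AD + AB,
  ∂ADF = DF − AF + AD.
The 10×5 boundary matrix has rank 5 and Smith normal form diag(1,1,1,1,1).

From H_k ≅ ker(∂_k) / im(∂_{k+1}) we obtain:

  H_0: rank C_0 − rank ∂_1 = 5 − 4 = 1, and the invariant factors of ∂_1 are all 1, so H_0 ≅ Z.
  H_1: rank ker ∂_1 − rank ∂_2 = (10 − 4) − 5 = 1, and the invariant factors of ∂_2 are all 1, so H_1 ≅ Z.
  H_2: rank ker ∂_2 − rank ∂_3 = (5 − 5) − 0 = 0, and there is no ∂_3, so H_2 ≅ 0.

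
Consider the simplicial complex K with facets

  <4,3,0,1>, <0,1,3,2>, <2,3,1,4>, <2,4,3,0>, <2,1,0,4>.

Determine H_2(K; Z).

Order the vertices as 0 < 1 < 2 < 3 < 4. Listing each simplex with vertices in this order, K has dimension 3 with simplices:

  0-simplices (5): [0], [1], [2], [3], [4]
  1-simplices (10): [0,1], [0,2], [0,3], [0,4], [1,2], [1,3], [1,4], [2,3], [2,4], [3,4]
  2-simplices (10): [0,1,2], [0,1,3], [0,1,4], [0,2,3], [0,2,4], [0,3,4], [1,2,3], [1,2,4], [1,3,4], [2,3,4]
  3-simplices (5): [0,1,2,3], [0,1,2,4], [0,1,3,4], [0,2,3,4], [1,2,3,4]

Hence C_0 ≅ Z^5, C_1 ≅ Z^10, C_2 ≅ Z^10, C_3 ≅ Z^5.

The boundary map ∂_1: C_1 → C_0 maps an edge to its endpoints' difference, ∂[p,q] = q − p. For instance
  ∂[0,3] = [3] − [0].
This gives a 5×10 integer matrix of rank 4; reducing to Smith normal form yields diagonal entries (1,1,1,1).

The boundary map ∂_2: C_2 → C_1 maps a triangle to the signed sum of its edges. For instance
  ∂[0,1,4] = [1,4] − [0,4] + [0,1],
  ∂[1,3,4] = [3,4] − [1,4] + [1,3].
The 10×10 boundary matrix has rank 6 and Smith normal form diag(1,1,1,1,1,1).

∂_3: C_3 → C_2 sends each 3-simplex σ to the alternating sum Σ_i (−1)^i (σ with its i-th vertex removed). For instance
  ∂[0,2,3,4] = [2,3,4] − [0,3,4] + [0,2,4] − [0,2,3],
  ∂[0,1,2,3] = [1,2,3] − [0,2,3] + [0,1,3] − [0,1,2].
This gives a 10×5 integer matrix of rank 4; reducing to Smith normal form yields diagonal entries (1,1,1,1).

Now H_k = ker ∂_k / im ∂_{k+1}, so:

  H_2: rank ker ∂_2 − rank ∂_3 = (10 − 6) − 4 = 0, and the invariant factors of ∂_3 are all 1, so H_2 ≅ 0.

H_2 ≅ 0.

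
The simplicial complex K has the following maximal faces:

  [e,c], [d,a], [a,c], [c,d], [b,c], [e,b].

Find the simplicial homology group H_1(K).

We work with the vertex ordering a < b < c < d < e. The simplices of K, each written with vertices in increasing order, are:

  0-simplices (5): a, b, c, d, e
  1-simplices (6): ac, ad, bc, be, cd, ce

giving chain groups C_0 ≅ Z^5, C_1 ≅ Z^6.

Boundary ∂_1: C_1 → C_0 maps an edge to its endpoints' difference, ∂[p,q] = q − p. For instance
  ∂bc = c − b.
The 5×6 boundary matrix has rank 4 and Smith normal form diag(1,1,1,1).

Reading off H_k = ker ∂_k / im ∂_{k+1}:

  H_1: rank ker ∂_1 − rank ∂_2 = (6 − 4) − 0 = 2, and there is no ∂_2, so H_1 = Z^2.

(K is a triangulation of a wedge of 2 circles.)

H_1 ≅ Z^2.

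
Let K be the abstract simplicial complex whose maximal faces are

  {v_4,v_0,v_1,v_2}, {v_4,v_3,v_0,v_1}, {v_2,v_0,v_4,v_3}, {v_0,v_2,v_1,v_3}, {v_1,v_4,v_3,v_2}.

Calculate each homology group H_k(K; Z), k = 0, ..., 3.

Fix the vertex order v_0 < v_1 < v_2 < v_3 < v_4 and write every simplex with vertices in increasing order. Then dim K = 3 and the simplices of K are:

  0-simplices (5): [v_0], [v_1], [v_2], [v_3], [v_4]
  1-simplices (10): [v_0,v_1], [v_0,v_2], [v_0,v_3], [v_0,v_4], [v_1,v_2], [v_1,v_3], [v_1,v_4], [v_2,v_3], [v_2,v_4], [v_3,v_4]
  2-simplices (10): [v_0,v_1,v_2], [v_0,v_1,v_3], [v_0,v_1,v_4], [v_0,v_2,v_3], [v_0,v_2,v_4], [v_0,v_3,v_4], [v_1,v_2,v_3], [v_1,v_2,v_4], [v_1,v_3,v_4], [v_2,v_3,v_4]
  3-simplices (5): [v_0,v_1,v_2,v_3], [v_0,v_1,v_2,v_4], [v_0,v_1,v_3,v_4], [v_0,v_2,v_3,v_4], [v_1,v_2,v_3,v_4]

Hence C_0 ≅ Z^5, C_1 ≅ Z^10, C_2 ≅ Z^10, C_3 ≅ Z^5.

∂_1: C_1 → C_0 sends each edge [p,q] (with p < q) to q − p. For instance
  ∂[v_0,v_2] = [v_2] − [v_0].
This gives a 5×10 integer matrix of rank 4; reducing to Smith normal form yields diagonal entries (1,1,1,1).

Boundary ∂_2: C_2 → C_1 maps a triangle to the signed sum of its edges. For instance
  ∂[v_0,v_2,v_4] = [v_2,v_4] − [v_0,v_4] + [v_0,v_2],
  ∂[v_0,v_3,v_4] = [v_3,v_4] − [v_0,v_4] + [v_0,v_3].
As a 10×10 matrix over Z this has rank 6, with invariant factors (1,1,1,1,1,1).

The boundary map ∂_3: C_3 → C_2 sends each 3-simplex σ to the alternating sum Σ_i (−1)^i (σ with its i-th vertex removed). For instance
  ∂[v_0,v_1,v_2,v_4] = [v_1,v_2,v_4] − [v_0,v_2,v_4] + [v_0,v_1,v_4] − [v_0,v_1,v_2],
  ∂[v_1,v_2,v_3,v_4] = [v_2,v_3,v_4] − [v_1,v_3,v_4] + [v_1,v_2,v_4] − [v_1,v_2,v_3].
The 10×5 boundary matrix has rank 4 and Smith normal form diag(1,1,1,1).

Now H_k = ker ∂_k / im ∂_{k+1}, so:

  H_0: rank C_0 − rank ∂_1 = 5 − 4 = 1, and the invariant factors of ∂_1 are all 1, so H_0 = Z.
  H_1: rank ker ∂_1 − rank ∂_2 = (10 − 4) − 6 = 0, and the invariant factors of ∂_2 are all 1, so H_1 = 0.
  H_2: rank ker ∂_2 − rank ∂_3 = (10 − 6) − 4 = 0, and the invariant factors of ∂_3 are all 1, so H_2 = 0.
  H_3: rank ker ∂_3 − rank ∂_4 = (5 − 4) − 0 = 1, and there is no ∂_4, so H_3 = Z.

As a check, the Euler characteristic is 5 − 10 + 10 − 5 = 0, which agrees with 1 − 0 + 0 − 1 = 0.
(K is a triangulation of the 3-sphere S^3.)

H_0 ≅ Z,  H_1 = 0,  H_2 = 0,  H_3 ≅ Z.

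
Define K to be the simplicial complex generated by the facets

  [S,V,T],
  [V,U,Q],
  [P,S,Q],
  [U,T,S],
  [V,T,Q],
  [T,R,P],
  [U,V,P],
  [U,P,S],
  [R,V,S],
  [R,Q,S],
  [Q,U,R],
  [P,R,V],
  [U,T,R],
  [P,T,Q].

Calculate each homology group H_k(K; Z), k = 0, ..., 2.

H_0 ≅ Z,  H_1 ≅ Z^2,  H_2 ≅ Z.

Take the total order P < Q < R < S < T < U < V on the vertex set. Then K (dimension 2) consists of the simplices:

  0-simplices (7): P, Q, R, S, T, U, V
  1-simplices (21): PQ, PR, PS, PT, PU, PV, QR, QS, QT, QU, QV, RS, RT, RU, RV, ST, SU, SV, TU, TV, UV
  2-simplices (14): PQS, PQT, PRT, PRV, PSU, PUV, QRS, QRU, QTV, QUV, RSV, RTU, STU, STV

giving chain groups C_0 ≅ Z^7, C_1 ≅ Z^21, C_2 ≅ Z^14.

Boundary ∂_1: C_1 → C_0 sends each edge [p,q] (with p < q) to q − p. For instance
  ∂PQ = Q − P.
This gives a 7×21 integer matrix of rank 6; reducing to Smith normal form yields diagonal entries (1,1,1,1,1,1).

Boundary ∂_2: C_2 → C_1 maps a triangle to the signed sum of its edges. For instance
  ∂PSU = SU − PU + PS,
  ∂PUV = UV − PV + PU.
This gives a 21×14 integer matrix of rank 13; reducing to Smith normal form yields diagonal entries (1,1,1,1,1,1,1,1,1,1,1,1,1).

From H_k ≅ ker(∂_k) / im(∂_{k+1}) we obtain:

  H_0: rank C_0 − rank ∂_1 = 7 − 6 = 1, and the invariant factors of ∂_1 are all 1, so H_0 = Z.
  H_1: rank ker ∂_1 − rank ∂_2 = (21 − 6) − 13 = 2, and the invariant factors of ∂_2 are all 1, so H_1 = Z^2.
  H_2: rank ker ∂_2 − rank ∂_3 = (14 − 13) − 0 = 1, and there is no ∂_3, so H_2 = Z.

(K is a triangulation of the torus T^2.)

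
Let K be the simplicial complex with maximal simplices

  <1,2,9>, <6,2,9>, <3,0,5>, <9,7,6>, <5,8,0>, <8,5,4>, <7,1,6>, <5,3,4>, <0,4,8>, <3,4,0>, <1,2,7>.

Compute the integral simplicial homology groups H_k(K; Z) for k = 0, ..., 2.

H_0 = Z^2,  H_1 = Z,  H_2 = Z.

Order the vertices as 0 < 1 < 2 < 3 < 4 < 5 < 6 < 7 < 8 < 9. Listing each simplex with vertices in this order, K has dimension 2 with simplices:

  0-simplices (10): [0], [1], [2], [3], [4], [5], [6], [7], [8], [9]
  1-simplices (19): [0,3], [0,4], [0,5], [0,8], [1,2], [1,6], [1,7], [1,9], [2,6], [2,7], [2,9], [3,4], [3,5], [4,5], [4,8], [5,8], [6,7], [6,9], [7,9]
  2-simplices (11): [0,3,4], [0,3,5], [0,4,8], [0,5,8], [1,2,7], [1,2,9], [1,6,7], [2,6,9], [3,4,5], [4,5,8], [6,7,9]

giving chain groups C_0 ≅ Z^10, C_1 ≅ Z^19, C_2 ≅ Z^11.

∂_1: C_1 → C_0 is given by ∂[p,q] = [q] − [p].
This gives a 10×19 integer matrix of rank 8; reducing to Smith normal form yields diagonal entries (1,1,1,1,1,1,1,1).

The boundary map ∂_2: C_2 → C_1 sends each 2-simplex [p,q,r] to [q,r] − [p,r] + [p,q]. For instance
  ∂[0,3,5] = [3,5] − [0,5] + [0,3],
  ∂[1,2,9] = [2,9] − [1,9] + [1,2].
This gives a 19×11 integer matrix of rank 10; reducing to Smith normal form yields diagonal entries (1,1,1,1,1,1,1,1,1,1).

Now H_k = ker ∂_k / im ∂_{k+1}, so:

  H_0: rank C_0 − rank ∂_1 = 10 − 8 = 2, and the invariant factors of ∂_1 are all 1, so H_0 ≅ Z^2.
  H_1: rank ker ∂_1 − rank ∂_2 = (19 − 8) − 10 = 1, and the invariant factors of ∂_2 are all 1, so H_1 ≅ Z.
  H_2: rank ker ∂_2 − rank ∂_3 = (11 − 10) − 0 = 1, and there is no ∂_3, so H_2 ≅ Z.

As a check, the Euler characteristic is 10 − 19 + 11 = 2, which agrees with 2 − 1 + 1 = 2.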